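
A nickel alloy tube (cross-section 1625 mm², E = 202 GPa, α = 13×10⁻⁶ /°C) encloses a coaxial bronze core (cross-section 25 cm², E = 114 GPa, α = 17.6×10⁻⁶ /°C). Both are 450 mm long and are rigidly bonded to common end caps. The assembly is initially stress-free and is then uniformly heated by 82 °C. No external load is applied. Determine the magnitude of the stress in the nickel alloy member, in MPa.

σ ≈ 35.4 MPa (tensile)

Equilibrium of a rigid end plate with no external load gives equal and opposite internal forces ±P in the two members. Since α_{bronze} > α_{nickel alloy}, heating drives the bronze into compression and the nickel alloy into tension.
Equating the net (thermal + elastic) strains gives |α₁ − α₂|·ΔT = P·[1/(A₁E₁) + 1/(A₂E₂)].
|α₁ − α₂|·ΔT = 4.6×10⁻⁶ × 82 = 0.0003772.
1/(A₁E₁) + 1/(A₂E₂) = 1/(1625×202×10³) + 1/(2500×114×10³) = 6.555×10⁻⁹ N⁻¹.
P = 0.0003772 / 6.555×10⁻⁹ = 57540 N = 57.54 kN.
σ_{nickel alloy} = P/A₁ = 57540/1625 = 35.41 MPa, tensile.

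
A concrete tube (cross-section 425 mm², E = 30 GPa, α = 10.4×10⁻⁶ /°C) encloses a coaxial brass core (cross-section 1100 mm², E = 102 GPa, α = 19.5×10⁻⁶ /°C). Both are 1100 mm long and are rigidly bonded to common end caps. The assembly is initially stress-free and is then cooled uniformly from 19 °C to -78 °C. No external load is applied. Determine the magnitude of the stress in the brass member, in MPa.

σ ≈ 9.19 MPa (tensile)

Both members must finish at the same length. With the larger α, the brass tends to over-contract; the plates restrain it, putting the brass in tension and the concrete in compression. With no external load the two internal forces are equal and opposite, magnitude P.
Compatibility of the two members (thermal + elastic change equal): (α₁ − α₂)ΔT = P·[1/(A₁E₁) + 1/(A₂E₂)].
|α₁ − α₂|·ΔT = 9.1×10⁻⁶ × 97 = 0.0008827.
1/(A₁E₁) + 1/(A₂E₂) = 1/(425×30×10³) + 1/(1100×102×10³) = 8.734×10⁻⁸ N⁻¹.
P = 0.0008827 / 8.734×10⁻⁸ = 10110 N = 10.11 kN.
σ_{brass} = P/A₂ = 10110/1100 = 9.187 MPa, tensile.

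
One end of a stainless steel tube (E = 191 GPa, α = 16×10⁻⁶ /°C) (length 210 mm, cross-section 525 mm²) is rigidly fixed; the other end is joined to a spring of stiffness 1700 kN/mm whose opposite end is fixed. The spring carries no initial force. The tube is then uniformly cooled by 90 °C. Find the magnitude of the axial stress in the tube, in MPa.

σ ≈ 215 MPa (tensile)

The unrestrained thermal change is αΔT L = 16×10⁻⁶ × 90 × 210 = 0.3024 mm.
With a force P in the spring, the elastic change of the tube is PL/(AE) and that of the spring is P/k; compatibility requires their sum to equal δ_free.
P [ L/(AE) + 1/k ] = δ_free → P [ 210/(525×191×10³) + 1/(1700×10³) ] = 0.3024.
P = 0.3024 / 2.682×10⁻⁶ = 112700 N.
σ = P/A = 112700/525 = 214.7 MPa.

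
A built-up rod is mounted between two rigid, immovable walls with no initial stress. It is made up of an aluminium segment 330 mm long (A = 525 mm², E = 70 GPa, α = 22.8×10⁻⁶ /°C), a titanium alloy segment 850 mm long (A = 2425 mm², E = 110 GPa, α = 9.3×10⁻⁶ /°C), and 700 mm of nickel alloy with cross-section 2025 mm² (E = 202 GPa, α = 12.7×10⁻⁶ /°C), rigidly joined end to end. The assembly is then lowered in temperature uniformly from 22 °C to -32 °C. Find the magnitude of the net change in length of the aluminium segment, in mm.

If the supports were absent, the total length change would be Σ αᵢΔT Lᵢ = 22.8×10⁻⁶×54×330 + 9.3×10⁻⁶×54×850 + 12.7×10⁻⁶×54×700 = 1.313 mm.
Since the ends are fixed, an axial force P builds up, equal in every segment, with P · Σ Lᵢ/(AᵢEᵢ) = δ_free.
The series flexibility is Σ Lᵢ/(AᵢEᵢ) = 330/(525×70×10³) + 850/(2425×110×10³) + 700/(2025×202×10³) = 1.388×10⁻⁵ mm/N.
So P = 1.313 / 1.388×10⁻⁵ = 94.63 kN, tensile.
For the aluminium segment, free thermal change = 22.8×10⁻⁶×54×330 = 0.4063 mm and elastic change from P = 94630×330/(525×70×10³) = 0.8497 mm; these oppose, so the net change is 0.443 mm (segment lengthens).

|ΔL| ≈ 0.443 mm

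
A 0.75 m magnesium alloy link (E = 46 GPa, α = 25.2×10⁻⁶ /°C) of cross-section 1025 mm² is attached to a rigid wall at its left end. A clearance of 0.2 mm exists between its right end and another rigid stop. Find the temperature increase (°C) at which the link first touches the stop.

ΔT ≈ 10.6 °C

The gap closes when αΔT L = 0.2 mm, since the link is still unstressed at that instant.
So ΔT = g/(αL) = 0.2/(25.2×10⁻⁶ × 750) = 10.58 °C.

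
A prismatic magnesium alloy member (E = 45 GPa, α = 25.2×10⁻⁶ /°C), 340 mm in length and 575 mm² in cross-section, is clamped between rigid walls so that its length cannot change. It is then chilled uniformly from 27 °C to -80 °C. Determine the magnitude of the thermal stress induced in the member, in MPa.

σ ≈ 121 MPa (tensile)

The supports are rigid, so the total axial strain is zero. The restrained thermal strain is ε = αΔT = 25.2×10⁻⁶ × 107 = 2696.4×10⁻⁶.
The stress required to suppress this strain is σ = Eε = 45×10³ × 2696.4×10⁻⁶ = 121.3 MPa, tensile since the member is trying to contract.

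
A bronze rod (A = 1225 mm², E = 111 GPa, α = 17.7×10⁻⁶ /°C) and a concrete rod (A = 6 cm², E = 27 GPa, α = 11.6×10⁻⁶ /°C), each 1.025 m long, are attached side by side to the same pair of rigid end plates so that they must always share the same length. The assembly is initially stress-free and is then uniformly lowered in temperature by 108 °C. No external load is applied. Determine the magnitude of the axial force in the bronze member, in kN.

P ≈ 9.54 kN (tensile in the bronze)

Equilibrium of a rigid end plate with no external load gives equal and opposite internal forces ±P in the two members. Since α_{bronze} > α_{concrete}, cooling drives the bronze into tension and the concrete into compression.
Equating the net (thermal + elastic) strains gives |α₁ − α₂|·ΔT = P·[1/(A₁E₁) + 1/(A₂E₂)].
|α₁ − α₂|·ΔT = 6.1×10⁻⁶ × 108 = 0.0006588.
1/(A₁E₁) + 1/(A₂E₂) = 1/(1225×111×10³) + 1/(600×27×10³) = 6.908×10⁻⁸ N⁻¹.
P = 0.0006588 / 6.908×10⁻⁸ = 9536 N = 9.536 kN.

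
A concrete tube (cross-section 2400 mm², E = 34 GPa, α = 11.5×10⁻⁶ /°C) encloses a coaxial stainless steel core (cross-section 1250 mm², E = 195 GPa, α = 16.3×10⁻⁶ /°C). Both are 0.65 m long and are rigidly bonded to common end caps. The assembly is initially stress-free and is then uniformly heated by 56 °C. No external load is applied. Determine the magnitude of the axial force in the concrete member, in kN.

P ≈ 16.4 kN (tensile in the concrete)

Equilibrium of a rigid end plate with no external load gives equal and opposite internal forces ±P in the two members. Since α_{stainless steel} > α_{concrete}, heating drives the stainless steel into compression and the concrete into tension.
Compatibility of the two members (thermal + elastic change equal): (α₁ − α₂)ΔT = P·[1/(A₁E₁) + 1/(A₂E₂)].
|α₁ − α₂|·ΔT = 4.8×10⁻⁶ × 56 = 0.0002688.
1/(A₁E₁) + 1/(A₂E₂) = 1/(2400×34×10³) + 1/(1250×195×10³) = 1.636×10⁻⁸ N⁻¹.
P = 0.0002688 / 1.636×10⁻⁸ = 16430 N = 16.43 kN.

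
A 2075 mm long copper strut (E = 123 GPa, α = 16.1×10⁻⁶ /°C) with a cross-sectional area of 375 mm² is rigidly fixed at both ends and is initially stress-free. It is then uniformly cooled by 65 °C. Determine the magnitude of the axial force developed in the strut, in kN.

Full restraint means ε = 0, so the stress is σ = EαΔT = 123×10³ × 16.1×10⁻⁶ × 65 = 128.7 MPa.
P = AEαΔT = 375 × 123×10³ × 16.1×10⁻⁶ × 65 = 48.27 kN (tensile).

P ≈ 48.3 kN (tensile)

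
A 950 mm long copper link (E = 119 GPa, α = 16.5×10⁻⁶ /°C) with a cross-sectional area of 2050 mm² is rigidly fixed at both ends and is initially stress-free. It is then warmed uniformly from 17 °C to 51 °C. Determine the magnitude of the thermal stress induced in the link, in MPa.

The supports are rigid, so the total axial strain is zero. The restrained thermal strain is ε = αΔT = 16.5×10⁻⁶ × 34 = 561×10⁻⁶.
The stress required to suppress this strain is σ = Eε = 119×10³ × 561×10⁻⁶ = 66.76 MPa, compressive since the link is trying to expand.

σ ≈ 66.8 MPa (compressive)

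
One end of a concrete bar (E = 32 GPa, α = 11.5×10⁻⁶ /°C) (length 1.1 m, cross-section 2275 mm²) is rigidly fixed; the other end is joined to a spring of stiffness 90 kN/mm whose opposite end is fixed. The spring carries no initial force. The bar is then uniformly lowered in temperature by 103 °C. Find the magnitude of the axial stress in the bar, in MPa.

The unrestrained thermal change is αΔT L = 11.5×10⁻⁶ × 103 × 1100 = 1.303 mm.
Let P be the tensile force in the spring. The bar extends elastically by PL/(AE) and the spring stretches by P/k; together these equal δ_free.
P [ L/(AE) + 1/k ] = δ_free → P [ 1100/(2275×32×10³) + 1/(90×10³) ] = 1.303.
P = 1.303 / 2.622×10⁻⁵ = 49690 N.
σ = P/A = 49690/2275 = 21.84 MPa.

σ ≈ 21.8 MPa (tensile)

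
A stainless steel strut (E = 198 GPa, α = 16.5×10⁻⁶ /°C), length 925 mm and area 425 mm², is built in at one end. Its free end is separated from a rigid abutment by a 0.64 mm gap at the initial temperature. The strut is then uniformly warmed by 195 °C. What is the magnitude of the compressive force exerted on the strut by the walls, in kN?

If the wall were absent the strut would grow by αΔT L = 16.5×10⁻⁶ × 195 × 925 = 2.976 mm.
This exceeds the 0.64 mm gap, so the wall pushes back. The portion of expansion that must be recovered elastically is δ_free − gap = 2.976 − 0.64 = 2.336 mm.
That suppressed elongation corresponds to σ = E·Δ/L = 198×10³ × 2.336/925 = 500.1 MPa.
P = σA = 500.1 × 425 = 212.5 kN.

P ≈ 213 kN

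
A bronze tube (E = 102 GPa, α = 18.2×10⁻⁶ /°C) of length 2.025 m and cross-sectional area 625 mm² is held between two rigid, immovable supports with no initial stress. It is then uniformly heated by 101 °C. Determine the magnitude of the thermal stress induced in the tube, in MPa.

σ ≈ 187 MPa (compressive)

The supports are rigid, so the total axial strain is zero. The restrained thermal strain is ε = αΔT = 18.2×10⁻⁶ × 101 = 1838.2×10⁻⁶.
Hence σ = E·αΔT = 102×10³ × 1838.2×10⁻⁶ = 187.5 MPa, compressive.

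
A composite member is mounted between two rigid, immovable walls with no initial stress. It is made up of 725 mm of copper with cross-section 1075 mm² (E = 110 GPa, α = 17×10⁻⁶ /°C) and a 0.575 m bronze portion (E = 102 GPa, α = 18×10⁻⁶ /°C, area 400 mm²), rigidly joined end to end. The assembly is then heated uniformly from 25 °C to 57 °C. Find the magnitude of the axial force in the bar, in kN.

P ≈ 35.9 kN (compressive)

With the walls removed the bar would change length by δ_free = Σ αᵢΔT Lᵢ = 17×10⁻⁶×32×725 + 18×10⁻⁶×32×575 = 0.7256 mm.
The rigid supports impose zero overall length change; the single axial force P common to all segments must satisfy P Σ Lᵢ/(AᵢEᵢ) = δ_free.
The series flexibility is Σ Lᵢ/(AᵢEᵢ) = 725/(1075×110×10³) + 575/(400×102×10³) = 2.022×10⁻⁵ mm/N.
So P = 0.7256 / 2.022×10⁻⁵ = 35.88 kN, compressive.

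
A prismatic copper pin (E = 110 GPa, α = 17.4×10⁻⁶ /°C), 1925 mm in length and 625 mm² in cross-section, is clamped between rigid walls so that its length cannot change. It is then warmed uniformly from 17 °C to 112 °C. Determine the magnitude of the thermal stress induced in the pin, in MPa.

The supports are rigid, so the total axial strain is zero. The restrained thermal strain is ε = αΔT = 17.4×10⁻⁶ × 95 = 1653×10⁻⁶.
Hence σ = E·αΔT = 110×10³ × 1653×10⁻⁶ = 181.8 MPa, compressive.

σ ≈ 182 MPa (compressive)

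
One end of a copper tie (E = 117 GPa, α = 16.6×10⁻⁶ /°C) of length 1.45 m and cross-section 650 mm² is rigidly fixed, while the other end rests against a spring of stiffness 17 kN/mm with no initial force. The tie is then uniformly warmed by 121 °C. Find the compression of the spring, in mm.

δ ≈ 2.2 mm

If the spring were absent the tie would lengthen by αΔT L = 16.6×10⁻⁶ × 121 × 1450 = 2.912 mm.
With a force P in the spring, the elastic change of the tie is PL/(AE) and that of the spring is P/k; compatibility requires their sum to equal δ_free.
P [ L/(AE) + 1/k ] = δ_free → P [ 1450/(650×117×10³) + 1/(17×10³) ] = 2.912.
P = 2.912 / 7.789×10⁻⁵ = 37390 N.
Spring compression = P/k = 37390/(17×10³) = 2.2 mm.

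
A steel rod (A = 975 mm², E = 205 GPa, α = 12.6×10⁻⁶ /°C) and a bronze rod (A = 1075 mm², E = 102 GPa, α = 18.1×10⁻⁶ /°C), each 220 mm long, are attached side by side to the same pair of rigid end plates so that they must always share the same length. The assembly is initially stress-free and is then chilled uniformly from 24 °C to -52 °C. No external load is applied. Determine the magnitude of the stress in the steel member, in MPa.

σ ≈ 30.4 MPa (compressive)

Both members must finish at the same length. With the larger α, the bronze tends to over-contract; the plates restrain it, putting the bronze in tension and the steel in compression. With no external load the two internal forces are equal and opposite, magnitude P.
Equating the net (thermal + elastic) strains gives |α₁ − α₂|·ΔT = P·[1/(A₁E₁) + 1/(A₂E₂)].
|α₁ − α₂|·ΔT = 5.5×10⁻⁶ × 76 = 0.000418.
1/(A₁E₁) + 1/(A₂E₂) = 1/(975×205×10³) + 1/(1075×102×10³) = 1.412×10⁻⁸ N⁻¹.
So P = 0.000418 / 1.412×10⁻⁸ = 29.6 kN.
σ_{steel} = P/A₁ = 29600/975 = 30.36 MPa, compressive.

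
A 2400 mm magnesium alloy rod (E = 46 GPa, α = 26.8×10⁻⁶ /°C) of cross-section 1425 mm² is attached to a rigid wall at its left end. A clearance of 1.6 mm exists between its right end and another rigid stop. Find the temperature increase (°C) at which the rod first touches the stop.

The gap closes when αΔT L = 1.6 mm, since the rod is still unstressed at that instant.
ΔT = 1.6 / (26.8×10⁻⁶ × 2400) = 24.88 °C.

ΔT ≈ 24.9 °C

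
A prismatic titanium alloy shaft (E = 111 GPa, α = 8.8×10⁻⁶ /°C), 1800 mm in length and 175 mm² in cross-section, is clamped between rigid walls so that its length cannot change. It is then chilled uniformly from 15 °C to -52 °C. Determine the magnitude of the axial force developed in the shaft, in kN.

The ends cannot move, so σ = EαΔT = 111×10³ × 8.8×10⁻⁶ × 67 = 65.45 MPa.
Then P = σA = 65.45 × 175 mm² = 11.45 kN, tensile.

P ≈ 11.5 kN (tensile)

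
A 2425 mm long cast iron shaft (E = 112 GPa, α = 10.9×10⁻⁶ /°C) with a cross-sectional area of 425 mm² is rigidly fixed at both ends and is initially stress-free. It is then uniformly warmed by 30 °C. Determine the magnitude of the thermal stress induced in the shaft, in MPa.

Because both ends are immovable the net strain is zero, and the suppressed thermal strain is αΔT = 10.9×10⁻⁶ × 30 = 327×10⁻⁶.
Hence σ = E·αΔT = 112×10³ × 327×10⁻⁶ = 36.62 MPa, compressive.

σ ≈ 36.6 MPa (compressive)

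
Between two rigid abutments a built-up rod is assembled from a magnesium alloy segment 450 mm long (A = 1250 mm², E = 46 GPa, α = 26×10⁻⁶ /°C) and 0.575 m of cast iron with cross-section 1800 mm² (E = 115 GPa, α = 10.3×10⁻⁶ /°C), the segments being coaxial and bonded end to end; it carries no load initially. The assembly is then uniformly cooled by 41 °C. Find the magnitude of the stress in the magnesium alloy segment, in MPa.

σ ≈ 54.5 MPa (tensile)

With the walls removed the bar would change length by δ_free = Σ αᵢΔT Lᵢ = 26×10⁻⁶×41×450 + 10.3×10⁻⁶×41×575 = 0.7225 mm.
Since the ends are fixed, an axial force P builds up, equal in every segment, with P · Σ Lᵢ/(AᵢEᵢ) = δ_free.
Σ Lᵢ/(AᵢEᵢ) = 450/(1250×46×10³) + 575/(1800×115×10³) = 1.06×10⁻⁵ mm/N.
So P = 0.7225 / 1.06×10⁻⁵ = 68.14 kN, tensile.
σ_{magnesium alloy} = P / A = 68140 / 1250 = 54.51 MPa.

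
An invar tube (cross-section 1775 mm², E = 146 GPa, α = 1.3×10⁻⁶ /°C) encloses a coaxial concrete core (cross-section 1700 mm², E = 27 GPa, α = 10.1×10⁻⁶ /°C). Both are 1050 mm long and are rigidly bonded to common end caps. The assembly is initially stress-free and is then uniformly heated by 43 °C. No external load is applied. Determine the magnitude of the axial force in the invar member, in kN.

P ≈ 14.8 kN (tensile in the invar)

Equilibrium of a rigid end plate with no external load gives equal and opposite internal forces ±P in the two members. Since α_{concrete} > α_{invar}, heating drives the concrete into compression and the invar into tension.
Equating the net (thermal + elastic) strains gives |α₁ − α₂|·ΔT = P·[1/(A₁E₁) + 1/(A₂E₂)].
|α₁ − α₂|·ΔT = 8.8×10⁻⁶ × 43 = 0.0003784.
1/(A₁E₁) + 1/(A₂E₂) = 1/(1775×146×10³) + 1/(1700×27×10³) = 2.565×10⁻⁸ N⁻¹.
So P = 0.0003784 / 2.565×10⁻⁸ = 14.76 kN.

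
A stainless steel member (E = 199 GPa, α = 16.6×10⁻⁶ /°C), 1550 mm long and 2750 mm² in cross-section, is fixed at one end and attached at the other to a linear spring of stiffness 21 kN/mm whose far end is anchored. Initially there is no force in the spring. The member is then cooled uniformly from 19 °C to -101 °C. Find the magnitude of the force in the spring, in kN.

P ≈ 61.2 kN

If the spring were absent the member would shorten by αΔT L = 16.6×10⁻⁶ × 120 × 1550 = 3.088 mm.
Let P be the tensile force in the spring. The member extends elastically by PL/(AE) and the spring stretches by P/k; together these equal δ_free.
So P = δ_free / [L/(AE) + 1/k] = 3.088 / [ 1550/(2750×199×10³) + 1/(21×10³) ].
P = 3.088 / 5.045×10⁻⁵ = 61200 N.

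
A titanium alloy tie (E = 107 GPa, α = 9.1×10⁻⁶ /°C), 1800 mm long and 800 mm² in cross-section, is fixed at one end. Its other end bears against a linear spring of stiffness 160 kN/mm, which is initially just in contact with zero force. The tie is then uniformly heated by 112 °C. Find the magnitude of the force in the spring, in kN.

The unrestrained thermal change is αΔT L = 9.1×10⁻⁶ × 112 × 1800 = 1.835 mm.
Let P be the compressive force at the spring. The tie shortens elastically by PL/(AE) and the spring compresses by P/k; together these equal δ_free.
P [ L/(AE) + 1/k ] = δ_free → P [ 1800/(800×107×10³) + 1/(160×10³) ] = 1.835.
P = 1.835 / 2.728×10⁻⁵ = 67250 N.

P ≈ 67.3 kN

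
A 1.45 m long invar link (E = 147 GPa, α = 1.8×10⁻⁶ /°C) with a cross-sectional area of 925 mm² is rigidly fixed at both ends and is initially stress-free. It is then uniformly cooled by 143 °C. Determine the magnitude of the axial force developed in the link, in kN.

Full restraint means ε = 0, so the stress is σ = EαΔT = 147×10³ × 1.8×10⁻⁶ × 143 = 37.84 MPa.
P = AEαΔT = 925 × 147×10³ × 1.8×10⁻⁶ × 143 = 35 kN (tensile).

P ≈ 35 kN (tensile)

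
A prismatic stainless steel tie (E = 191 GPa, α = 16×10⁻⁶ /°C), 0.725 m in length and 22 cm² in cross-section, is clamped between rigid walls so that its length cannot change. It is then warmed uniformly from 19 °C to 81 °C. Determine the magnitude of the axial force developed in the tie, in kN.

P ≈ 417 kN (compressive)

With zero net strain, σ = E·αΔT = 191 GPa × 16×10⁻⁶ × 62 = 189.5 MPa.
Then P = σA = 189.5 × 2200 mm² = 416.8 kN, compressive.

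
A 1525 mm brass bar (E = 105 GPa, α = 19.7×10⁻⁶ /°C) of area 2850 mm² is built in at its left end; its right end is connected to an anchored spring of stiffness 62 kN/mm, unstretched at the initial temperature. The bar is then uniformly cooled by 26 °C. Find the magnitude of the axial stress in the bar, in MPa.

σ ≈ 12.9 MPa (tensile)

Free thermal contraction: δ_free = αΔT L = 19.7×10⁻⁶ × 26 × 1525 = 0.7811 mm.
With a force P in the spring, the elastic change of the bar is PL/(AE) and that of the spring is P/k; compatibility requires their sum to equal δ_free.
P [ L/(AE) + 1/k ] = δ_free → P [ 1525/(2850×105×10³) + 1/(62×10³) ] = 0.7811.
P = 0.7811 / 2.123×10⁻⁵ = 36800 N.
σ = P/A = 36800/2850 = 12.91 MPa.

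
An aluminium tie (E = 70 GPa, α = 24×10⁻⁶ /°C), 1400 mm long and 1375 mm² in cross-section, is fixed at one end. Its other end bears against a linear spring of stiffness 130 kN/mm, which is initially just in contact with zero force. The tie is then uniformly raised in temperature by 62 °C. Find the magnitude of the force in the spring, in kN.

Free thermal expansion: δ_free = αΔT L = 24×10⁻⁶ × 62 × 1400 = 2.083 mm.
Let P be the compressive force at the spring. The tie shortens elastically by PL/(AE) and the spring compresses by P/k; together these equal δ_free.
P [ L/(AE) + 1/k ] = δ_free → P [ 1400/(1375×70×10³) + 1/(130×10³) ] = 2.083.
P = 2.083 / 2.224×10⁻⁵ = 93680 N.

P ≈ 93.7 kN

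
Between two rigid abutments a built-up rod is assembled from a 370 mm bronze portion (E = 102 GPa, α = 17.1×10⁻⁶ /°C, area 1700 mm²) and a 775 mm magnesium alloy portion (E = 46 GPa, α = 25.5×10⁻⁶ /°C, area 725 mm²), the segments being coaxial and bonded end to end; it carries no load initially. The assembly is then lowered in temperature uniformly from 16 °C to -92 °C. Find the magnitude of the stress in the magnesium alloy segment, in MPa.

σ ≈ 153 MPa (tensile)

Free thermal contraction of the whole bar: Σ αᵢΔT Lᵢ = 17.1×10⁻⁶×108×370 + 25.5×10⁻⁶×108×775 = 2.818 mm.
The walls prevent any net length change, so an axial force P (same in every segment) develops. Compatibility: P · Σ Lᵢ/(AᵢEᵢ) = δ_free.
Σ Lᵢ/(AᵢEᵢ) = 370/(1700×102×10³) + 775/(725×46×10³) = 2.537×10⁻⁵ mm/N.
Hence P = δ_free / Σ(L/AE) = 2.818/2.537×10⁻⁵ = 111.1 kN (tensile).
σ_{magnesium alloy} = P / A = 111100 / 725 = 153.2 MPa.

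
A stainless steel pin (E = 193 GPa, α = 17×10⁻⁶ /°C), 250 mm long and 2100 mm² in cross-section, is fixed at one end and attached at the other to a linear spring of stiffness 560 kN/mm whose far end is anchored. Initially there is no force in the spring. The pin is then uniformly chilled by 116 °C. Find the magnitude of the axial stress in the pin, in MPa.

σ ≈ 97.7 MPa (tensile)

The unrestrained thermal change is αΔT L = 17×10⁻⁶ × 116 × 250 = 0.493 mm.
Let P be the tensile force in the spring. The pin extends elastically by PL/(AE) and the spring stretches by P/k; together these equal δ_free.
P [ L/(AE) + 1/k ] = δ_free → P [ 250/(2100×193×10³) + 1/(560×10³) ] = 0.493.
P = 0.493 / 2.403×10⁻⁶ = 205200 N.
σ = P/A = 205200/2100 = 97.71 MPa.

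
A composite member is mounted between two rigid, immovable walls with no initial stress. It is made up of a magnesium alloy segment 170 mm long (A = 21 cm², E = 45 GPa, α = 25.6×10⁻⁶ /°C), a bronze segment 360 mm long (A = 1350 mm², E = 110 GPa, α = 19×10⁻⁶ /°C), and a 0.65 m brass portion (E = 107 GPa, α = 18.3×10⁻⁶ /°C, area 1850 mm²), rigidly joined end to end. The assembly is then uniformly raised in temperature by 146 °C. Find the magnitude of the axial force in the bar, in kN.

With the walls removed the bar would change length by δ_free = Σ αᵢΔT Lᵢ = 25.6×10⁻⁶×146×170 + 19×10⁻⁶×146×360 + 18.3×10⁻⁶×146×650 = 3.371 mm.
The walls prevent any net length change, so an axial force P (same in every segment) develops. Compatibility: P · Σ Lᵢ/(AᵢEᵢ) = δ_free.
Σ Lᵢ/(AᵢEᵢ) = 170/(2100×45×10³) + 360/(1350×110×10³) + 650/(1850×107×10³) = 7.507×10⁻⁶ mm/N.
So P = 3.371 / 7.507×10⁻⁶ = 449 kN, compressive.

P ≈ 449 kN (compressive)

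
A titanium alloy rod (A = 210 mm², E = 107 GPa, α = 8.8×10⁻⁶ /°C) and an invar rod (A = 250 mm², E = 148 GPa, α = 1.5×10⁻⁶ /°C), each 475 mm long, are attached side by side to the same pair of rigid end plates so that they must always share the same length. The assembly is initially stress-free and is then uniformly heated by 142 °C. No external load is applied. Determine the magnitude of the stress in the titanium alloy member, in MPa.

The titanium alloy has the larger α, so on heating it would change length more than the invar if both were free. The rigid plates force a common final length, so the titanium alloy is put into compression and the invar into tension, with equal and opposite forces P (no external load).
Compatibility of the two members (thermal + elastic change equal): (α₁ − α₂)ΔT = P·[1/(A₁E₁) + 1/(A₂E₂)].
|α₁ − α₂|·ΔT = 7.3×10⁻⁶ × 142 = 0.001037.
1/(A₁E₁) + 1/(A₂E₂) = 1/(210×107×10³) + 1/(250×148×10³) = 7.153×10⁻⁸ N⁻¹.
P = 0.001037 / 7.153×10⁻⁸ = 14490 N = 14.49 kN.
σ_{titanium alloy} = P/A₁ = 14490/210 = 69.01 MPa, compressive.

σ ≈ 69 MPa (compressive)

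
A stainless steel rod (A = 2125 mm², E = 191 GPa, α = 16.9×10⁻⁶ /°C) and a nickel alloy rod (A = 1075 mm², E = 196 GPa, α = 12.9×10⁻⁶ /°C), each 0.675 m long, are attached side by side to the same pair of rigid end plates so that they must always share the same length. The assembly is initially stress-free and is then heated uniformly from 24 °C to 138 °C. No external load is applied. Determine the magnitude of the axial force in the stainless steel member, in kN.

P ≈ 63.2 kN (compressive in the stainless steel)

Equilibrium of a rigid end plate with no external load gives equal and opposite internal forces ±P in the two members. Since α_{stainless steel} > α_{nickel alloy}, heating drives the stainless steel into compression and the nickel alloy into tension.
Compatibility of the two members (thermal + elastic change equal): (α₁ − α₂)ΔT = P·[1/(A₁E₁) + 1/(A₂E₂)].
|α₁ − α₂|·ΔT = 4×10⁻⁶ × 114 = 0.000456.
1/(A₁E₁) + 1/(A₂E₂) = 1/(2125×191×10³) + 1/(1075×196×10³) = 7.21×10⁻⁹ N⁻¹.
P = 0.000456 / 7.21×10⁻⁹ = 63250 N = 63.25 kN.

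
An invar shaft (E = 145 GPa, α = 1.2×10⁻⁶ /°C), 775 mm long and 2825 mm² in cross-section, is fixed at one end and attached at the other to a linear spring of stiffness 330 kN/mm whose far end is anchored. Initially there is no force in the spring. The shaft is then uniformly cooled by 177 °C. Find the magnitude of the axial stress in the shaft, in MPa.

σ ≈ 11.8 MPa (tensile)

The unrestrained thermal change is αΔT L = 1.2×10⁻⁶ × 177 × 775 = 0.1646 mm.
With a force P in the spring, the elastic change of the shaft is PL/(AE) and that of the spring is P/k; compatibility requires their sum to equal δ_free.
P [ L/(AE) + 1/k ] = δ_free → P [ 775/(2825×145×10³) + 1/(330×10³) ] = 0.1646.
P = 0.1646 / 4.922×10⁻⁶ = 33440 N.
σ = P/A = 33440/2825 = 11.84 MPa.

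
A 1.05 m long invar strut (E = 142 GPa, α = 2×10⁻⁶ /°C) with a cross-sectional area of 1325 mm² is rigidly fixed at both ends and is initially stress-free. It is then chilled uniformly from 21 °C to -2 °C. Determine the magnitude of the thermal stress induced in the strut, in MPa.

Because both ends are immovable the net strain is zero, and the suppressed thermal strain is αΔT = 2×10⁻⁶ × 23 = 46×10⁻⁶.
Hence σ = E·αΔT = 142×10³ × 46×10⁻⁶ = 6.532 MPa, tensile.

σ ≈ 6.53 MPa (tensile)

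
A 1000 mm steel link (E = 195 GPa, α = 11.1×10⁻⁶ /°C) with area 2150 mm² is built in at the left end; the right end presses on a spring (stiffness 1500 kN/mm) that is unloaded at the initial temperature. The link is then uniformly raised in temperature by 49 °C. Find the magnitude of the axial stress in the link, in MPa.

σ ≈ 82.9 MPa (compressive)

If the spring were absent the link would lengthen by αΔT L = 11.1×10⁻⁶ × 49 × 1000 = 0.5439 mm.
With a force P in the spring, the elastic change of the link is PL/(AE) and that of the spring is P/k; compatibility requires their sum to equal δ_free.
So P = δ_free / [L/(AE) + 1/k] = 0.5439 / [ 1000/(2150×195×10³) + 1/(1500×10³) ].
P = 0.5439 / 3.052×10⁻⁶ = 178200 N.
σ = P/A = 178200/2150 = 82.89 MPa.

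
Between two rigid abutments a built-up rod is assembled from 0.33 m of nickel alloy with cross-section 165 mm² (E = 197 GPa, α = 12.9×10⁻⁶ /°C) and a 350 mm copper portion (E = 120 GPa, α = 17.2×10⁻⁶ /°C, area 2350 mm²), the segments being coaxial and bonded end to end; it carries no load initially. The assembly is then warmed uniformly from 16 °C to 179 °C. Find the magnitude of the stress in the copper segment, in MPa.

Free thermal expansion of the whole bar: Σ αᵢΔT Lᵢ = 12.9×10⁻⁶×163×330 + 17.2×10⁻⁶×163×350 = 1.675 mm.
Since the ends are fixed, an axial force P builds up, equal in every segment, with P · Σ Lᵢ/(AᵢEᵢ) = δ_free.
The series flexibility is Σ Lᵢ/(AᵢEᵢ) = 330/(165×197×10³) + 350/(2350×120×10³) = 1.139×10⁻⁵ mm/N.
So P = 1.675 / 1.139×10⁻⁵ = 147 kN, compressive.
σ_{copper} = P / A = 147000 / 2350 = 62.57 MPa.

σ ≈ 62.6 MPa (compressive)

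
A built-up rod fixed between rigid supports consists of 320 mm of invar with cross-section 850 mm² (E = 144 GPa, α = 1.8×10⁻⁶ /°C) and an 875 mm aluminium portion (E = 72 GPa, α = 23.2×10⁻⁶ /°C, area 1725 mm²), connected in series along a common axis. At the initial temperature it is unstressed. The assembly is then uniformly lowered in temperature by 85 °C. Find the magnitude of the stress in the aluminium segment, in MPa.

σ ≈ 106 MPa (tensile)

Free thermal contraction of the whole bar: Σ αᵢΔT Lᵢ = 1.8×10⁻⁶×85×320 + 23.2×10⁻⁶×85×875 = 1.774 mm.
Since the ends are fixed, an axial force P builds up, equal in every segment, with P · Σ Lᵢ/(AᵢEᵢ) = δ_free.
Σ Lᵢ/(AᵢEᵢ) = 320/(850×144×10³) + 875/(1725×72×10³) = 9.659×10⁻⁶ mm/N.
So P = 1.774 / 9.659×10⁻⁶ = 183.7 kN, tensile.
σ_{aluminium} = P / A = 183700 / 1725 = 106.5 MPa.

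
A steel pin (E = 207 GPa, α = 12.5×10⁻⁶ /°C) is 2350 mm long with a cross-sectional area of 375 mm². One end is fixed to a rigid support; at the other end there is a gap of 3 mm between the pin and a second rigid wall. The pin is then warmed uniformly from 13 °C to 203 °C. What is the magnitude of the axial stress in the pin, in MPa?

σ ≈ 227 MPa (compressive)

Free thermal elongation = αΔT L = 12.5×10⁻⁶ × 190 × 2350 = 5.581 mm.
The gap closes (δ_free > 3 mm) and the wall then resists a further 5.581 − 3 = 2.581 mm of expansion.
So σ = E(δ_free − g)/L = 207×10³ × 2.581/2350 = 227.4 MPa.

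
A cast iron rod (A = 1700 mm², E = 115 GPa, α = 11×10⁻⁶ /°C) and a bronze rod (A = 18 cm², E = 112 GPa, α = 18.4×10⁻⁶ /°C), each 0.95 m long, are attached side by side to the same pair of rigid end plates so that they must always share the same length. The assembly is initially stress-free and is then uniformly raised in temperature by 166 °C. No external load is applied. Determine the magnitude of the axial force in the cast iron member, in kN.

P ≈ 122 kN (tensile in the cast iron)

The bronze has the larger α, so on heating it would change length more than the cast iron if both were free. The rigid plates force a common final length, so the bronze is put into compression and the cast iron into tension, with equal and opposite forces P (no external load).
Setting the final lengths equal and cancelling L: (α₁ − α₂)ΔT = P/(A₁E₁) + P/(A₂E₂).
|α₁ − α₂|·ΔT = 7.4×10⁻⁶ × 166 = 0.001228.
1/(A₁E₁) + 1/(A₂E₂) = 1/(1700×115×10³) + 1/(1800×112×10³) = 1.008×10⁻⁸ N⁻¹.
P = 0.001228 / 1.008×10⁻⁸ = 121900 N = 121.9 kN.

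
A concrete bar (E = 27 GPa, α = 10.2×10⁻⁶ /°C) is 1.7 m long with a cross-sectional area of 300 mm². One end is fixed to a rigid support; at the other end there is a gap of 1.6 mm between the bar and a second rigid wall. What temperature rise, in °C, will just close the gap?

The gap closes when αΔT L = 1.6 mm, since the bar is still unstressed at that instant.
ΔT = 1.6 / (10.2×10⁻⁶ × 1700) = 92.27 °C.

ΔT ≈ 92.3 °C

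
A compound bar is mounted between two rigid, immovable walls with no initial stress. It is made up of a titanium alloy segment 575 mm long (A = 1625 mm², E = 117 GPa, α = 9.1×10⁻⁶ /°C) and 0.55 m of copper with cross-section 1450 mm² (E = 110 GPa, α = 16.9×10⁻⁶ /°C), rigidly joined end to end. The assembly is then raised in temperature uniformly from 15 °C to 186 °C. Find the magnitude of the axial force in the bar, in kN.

If the supports were absent, the total length change would be Σ αᵢΔT Lᵢ = 9.1×10⁻⁶×171×575 + 16.9×10⁻⁶×171×550 = 2.484 mm.
Since the ends are fixed, an axial force P builds up, equal in every segment, with P · Σ Lᵢ/(AᵢEᵢ) = δ_free.
Σ Lᵢ/(AᵢEᵢ) = 575/(1625×117×10³) + 550/(1450×110×10³) = 6.473×10⁻⁶ mm/N.
P = 2.484 / 6.473×10⁻⁶ = 383800 N = 383.8 kN, compressive.

P ≈ 384 kN (compressive)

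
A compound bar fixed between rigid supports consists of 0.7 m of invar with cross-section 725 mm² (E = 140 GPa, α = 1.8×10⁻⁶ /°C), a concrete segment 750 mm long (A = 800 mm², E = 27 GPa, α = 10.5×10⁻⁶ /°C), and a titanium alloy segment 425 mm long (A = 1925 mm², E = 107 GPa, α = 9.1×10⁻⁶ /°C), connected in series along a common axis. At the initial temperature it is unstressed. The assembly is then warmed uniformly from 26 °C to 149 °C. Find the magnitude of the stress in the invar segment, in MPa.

Free thermal expansion of the whole bar: Σ αᵢΔT Lᵢ = 1.8×10⁻⁶×123×700 + 10.5×10⁻⁶×123×750 + 9.1×10⁻⁶×123×425 = 1.599 mm.
The walls prevent any net length change, so an axial force P (same in every segment) develops. Compatibility: P · Σ Lᵢ/(AᵢEᵢ) = δ_free.
Σ Lᵢ/(AᵢEᵢ) = 700/(725×140×10³) + 750/(800×27×10³) + 425/(1925×107×10³) = 4.368×10⁻⁵ mm/N.
Hence P = δ_free / Σ(L/AE) = 1.599/4.368×10⁻⁵ = 36.61 kN (compressive).
σ_{invar} = P / A = 36610 / 725 = 50.5 MPa.

σ ≈ 50.5 MPa (compressive)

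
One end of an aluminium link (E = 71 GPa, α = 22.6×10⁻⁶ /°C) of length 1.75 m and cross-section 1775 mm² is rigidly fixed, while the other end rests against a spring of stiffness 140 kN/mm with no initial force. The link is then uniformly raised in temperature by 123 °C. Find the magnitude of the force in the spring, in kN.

If the spring were absent the link would lengthen by αΔT L = 22.6×10⁻⁶ × 123 × 1750 = 4.865 mm.
Let P be the compressive force at the spring. The link shortens elastically by PL/(AE) and the spring compresses by P/k; together these equal δ_free.
So P = δ_free / [L/(AE) + 1/k] = 4.865 / [ 1750/(1775×71×10³) + 1/(140×10³) ].
P = 4.865 / 2.103×10⁻⁵ = 231300 N.

P ≈ 231 kN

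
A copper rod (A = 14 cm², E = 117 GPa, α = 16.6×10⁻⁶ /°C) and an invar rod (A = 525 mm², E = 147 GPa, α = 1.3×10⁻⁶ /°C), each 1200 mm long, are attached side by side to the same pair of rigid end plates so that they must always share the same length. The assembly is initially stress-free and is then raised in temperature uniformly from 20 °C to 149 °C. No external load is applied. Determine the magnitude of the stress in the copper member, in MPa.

σ ≈ 74 MPa (compressive)

Both members must finish at the same length. With the larger α, the copper tends to over-expand; the plates restrain it, putting the copper in compression and the invar in tension. With no external load the two internal forces are equal and opposite, magnitude P.
Compatibility of the two members (thermal + elastic change equal): (α₁ − α₂)ΔT = P·[1/(A₁E₁) + 1/(A₂E₂)].
|α₁ − α₂|·ΔT = 15.3×10⁻⁶ × 129 = 0.001974.
1/(A₁E₁) + 1/(A₂E₂) = 1/(1400×117×10³) + 1/(525×147×10³) = 1.906×10⁻⁸ N⁻¹.
So P = 0.001974 / 1.906×10⁻⁸ = 103.5 kN.
σ_{copper} = P/A₁ = 103500/1400 = 73.96 MPa, compressive.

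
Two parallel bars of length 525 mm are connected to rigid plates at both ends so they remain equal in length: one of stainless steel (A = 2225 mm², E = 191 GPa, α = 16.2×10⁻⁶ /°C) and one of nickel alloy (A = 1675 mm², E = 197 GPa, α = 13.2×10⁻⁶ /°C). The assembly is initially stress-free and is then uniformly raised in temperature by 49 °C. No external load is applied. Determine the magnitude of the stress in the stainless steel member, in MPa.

Equilibrium of a rigid end plate with no external load gives equal and opposite internal forces ±P in the two members. Since α_{stainless steel} > α_{nickel alloy}, heating drives the stainless steel into compression and the nickel alloy into tension.
Equating the net (thermal + elastic) strains gives |α₁ − α₂|·ΔT = P·[1/(A₁E₁) + 1/(A₂E₂)].
|α₁ − α₂|·ΔT = 3×10⁻⁶ × 49 = 0.000147.
1/(A₁E₁) + 1/(A₂E₂) = 1/(2225×191×10³) + 1/(1675×197×10³) = 5.384×10⁻⁹ N⁻¹.
P = 0.000147 / 5.384×10⁻⁹ = 27310 N = 27.31 kN.
σ_{stainless steel} = P/A₁ = 27310/2225 = 12.27 MPa, compressive.

σ ≈ 12.3 MPa (compressive)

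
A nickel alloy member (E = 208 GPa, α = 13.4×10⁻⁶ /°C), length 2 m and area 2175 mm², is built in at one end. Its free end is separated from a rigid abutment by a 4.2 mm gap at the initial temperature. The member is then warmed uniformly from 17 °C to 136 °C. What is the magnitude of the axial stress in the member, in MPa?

σ ≈ 0 MPa

Unrestrained expansion: δ_free = αΔT L = 13.4×10⁻⁶ × 119 × 2000 = 3.189 mm.
This is smaller than the 4.2 mm clearance, so the member expands freely without reaching the stop — the stress is zero.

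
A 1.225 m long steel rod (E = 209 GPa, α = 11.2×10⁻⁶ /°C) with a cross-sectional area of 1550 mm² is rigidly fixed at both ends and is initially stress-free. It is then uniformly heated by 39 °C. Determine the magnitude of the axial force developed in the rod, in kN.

With zero net strain, σ = E·αΔT = 209 GPa × 11.2×10⁻⁶ × 39 = 91.29 MPa.
P = AEαΔT = 1550 × 209×10³ × 11.2×10⁻⁶ × 39 = 141.5 kN (compressive).

P ≈ 142 kN (compressive)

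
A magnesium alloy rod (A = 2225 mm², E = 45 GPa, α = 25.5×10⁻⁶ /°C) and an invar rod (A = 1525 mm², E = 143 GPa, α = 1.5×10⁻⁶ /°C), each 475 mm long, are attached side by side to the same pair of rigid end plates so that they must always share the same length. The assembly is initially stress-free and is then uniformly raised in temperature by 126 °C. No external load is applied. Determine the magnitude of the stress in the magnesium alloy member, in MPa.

Both members must finish at the same length. With the larger α, the magnesium alloy tends to over-expand; the plates restrain it, putting the magnesium alloy in compression and the invar in tension. With no external load the two internal forces are equal and opposite, magnitude P.
Setting the final lengths equal and cancelling L: (α₁ − α₂)ΔT = P/(A₁E₁) + P/(A₂E₂).
|α₁ − α₂|·ΔT = 24×10⁻⁶ × 126 = 0.003024.
1/(A₁E₁) + 1/(A₂E₂) = 1/(2225×45×10³) + 1/(1525×143×10³) = 1.457×10⁻⁸ N⁻¹.
P = 0.003024 / 1.457×10⁻⁸ = 207500 N = 207.5 kN.
σ_{magnesium alloy} = P/A₁ = 207500/2225 = 93.26 MPa, compressive.

σ ≈ 93.3 MPa (compressive)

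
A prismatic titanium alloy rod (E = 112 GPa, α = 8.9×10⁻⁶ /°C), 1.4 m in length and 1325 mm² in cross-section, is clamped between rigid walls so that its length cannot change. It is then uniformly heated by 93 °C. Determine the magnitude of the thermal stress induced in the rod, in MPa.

σ ≈ 92.7 MPa (compressive)

Because both ends are immovable the net strain is zero, and the suppressed thermal strain is αΔT = 8.9×10⁻⁶ × 93 = 827.7×10⁻⁶.
σ = EαΔT = 112×10³ × 8.9×10⁻⁶ × 93 = 92.7 MPa (compressive; the rod is trying to expand).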